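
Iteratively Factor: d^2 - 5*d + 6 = (d - 2)*(d - 3)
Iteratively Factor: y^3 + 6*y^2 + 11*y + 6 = (y + 1)*(y^2 + 5*y + 6) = (y + 1)*(y + 2)*(y + 3)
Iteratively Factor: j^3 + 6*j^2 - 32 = (j + 4)*(j^2 + 2*j - 8) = (j - 2)*(j + 4)*(j + 4)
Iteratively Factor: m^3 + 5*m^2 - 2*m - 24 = (m + 3)*(m^2 + 2*m - 8) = (m - 2)*(m + 3)*(m + 4)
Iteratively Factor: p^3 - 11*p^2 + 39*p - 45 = (p - 3)*(p^2 - 8*p + 15) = (p - 5)*(p - 3)*(p - 3)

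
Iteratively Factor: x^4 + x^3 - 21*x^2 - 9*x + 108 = (x - 3)*(x^3 + 4*x^2 - 9*x - 36) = (x - 3)^2*(x^2 + 7*x + 12) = (x - 3)^2*(x + 3)*(x + 4)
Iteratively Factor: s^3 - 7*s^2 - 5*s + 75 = (s - 5)*(s^2 - 2*s - 15) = (s - 5)^2*(s + 3)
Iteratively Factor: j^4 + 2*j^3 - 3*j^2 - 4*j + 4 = (j + 2)*(j^3 - 3*j + 2) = (j - 1)*(j + 2)*(j^2 + j - 2) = (j - 1)^2*(j + 2)*(j + 2)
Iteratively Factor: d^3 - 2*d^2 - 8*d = (d + 2)*(d^2 - 4*d) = d*(d + 2)*(d - 4)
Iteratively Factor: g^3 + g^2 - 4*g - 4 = (g + 1)*(g^2 - 4) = (g + 1)*(g + 2)*(g - 2)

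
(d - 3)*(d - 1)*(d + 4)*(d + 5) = d^4 + 5*d^3 - 13*d^2 - 53*d + 60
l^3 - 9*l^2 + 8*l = l*(l - 8)*(l - 1)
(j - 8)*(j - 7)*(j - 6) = j^3 - 21*j^2 + 146*j - 336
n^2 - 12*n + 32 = (n - 8)*(n - 4)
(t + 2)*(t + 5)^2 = t^3 + 12*t^2 + 45*t + 50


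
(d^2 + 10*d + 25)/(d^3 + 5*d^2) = (d + 5)/d^2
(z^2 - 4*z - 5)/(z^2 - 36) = (z^2 - 4*z - 5)/(z^2 - 36)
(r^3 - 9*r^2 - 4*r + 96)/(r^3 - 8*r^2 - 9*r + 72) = (r - 4)/(r - 3)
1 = 1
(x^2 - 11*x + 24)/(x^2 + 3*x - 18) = (x - 8)/(x + 6)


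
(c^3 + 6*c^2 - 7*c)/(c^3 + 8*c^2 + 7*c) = (c - 1)/(c + 1)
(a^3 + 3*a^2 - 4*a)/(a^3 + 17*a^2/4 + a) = 4*(a - 1)/(4*a + 1)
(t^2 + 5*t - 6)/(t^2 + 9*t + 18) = (t - 1)/(t + 3)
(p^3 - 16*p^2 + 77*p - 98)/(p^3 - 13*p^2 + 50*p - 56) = (p - 7)/(p - 4)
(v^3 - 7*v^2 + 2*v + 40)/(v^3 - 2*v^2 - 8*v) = (v - 5)/v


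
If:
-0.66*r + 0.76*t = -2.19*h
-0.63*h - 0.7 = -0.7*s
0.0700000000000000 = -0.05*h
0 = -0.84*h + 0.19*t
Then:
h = -1.40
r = -11.77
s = -0.26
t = -6.19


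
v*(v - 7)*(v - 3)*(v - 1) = v^4 - 11*v^3 + 31*v^2 - 21*v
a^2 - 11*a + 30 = (a - 6)*(a - 5)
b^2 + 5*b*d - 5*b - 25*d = (b - 5)*(b + 5*d)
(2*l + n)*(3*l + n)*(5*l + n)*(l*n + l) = 30*l^4*n + 30*l^4 + 31*l^3*n^2 + 31*l^3*n + 10*l^2*n^3 + 10*l^2*n^2 + l*n^4 + l*n^3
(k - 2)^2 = k^2 - 4*k + 4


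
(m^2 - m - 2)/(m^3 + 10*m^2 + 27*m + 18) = (m - 2)/(m^2 + 9*m + 18)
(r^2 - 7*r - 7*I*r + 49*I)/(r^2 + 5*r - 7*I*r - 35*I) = (r - 7)/(r + 5)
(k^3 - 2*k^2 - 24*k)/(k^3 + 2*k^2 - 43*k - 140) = k*(k - 6)/(k^2 - 2*k - 35)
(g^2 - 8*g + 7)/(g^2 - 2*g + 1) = (g - 7)/(g - 1)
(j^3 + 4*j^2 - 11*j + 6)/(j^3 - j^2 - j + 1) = (j + 6)/(j + 1)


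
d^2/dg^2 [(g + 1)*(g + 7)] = 2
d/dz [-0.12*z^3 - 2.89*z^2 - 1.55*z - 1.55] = -0.36*z^2 - 5.78*z - 1.55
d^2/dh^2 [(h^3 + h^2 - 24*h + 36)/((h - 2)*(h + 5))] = -16/(h^3 + 15*h^2 + 75*h + 125)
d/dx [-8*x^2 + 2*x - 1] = 2 - 16*x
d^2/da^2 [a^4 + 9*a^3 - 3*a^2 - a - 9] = 12*a^2 + 54*a - 6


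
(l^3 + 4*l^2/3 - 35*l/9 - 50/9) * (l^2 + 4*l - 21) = l^5 + 16*l^4/3 - 176*l^3/9 - 442*l^2/9 + 535*l/9 + 350/3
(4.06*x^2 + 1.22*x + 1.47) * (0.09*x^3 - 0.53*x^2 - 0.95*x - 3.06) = 0.3654*x^5 - 2.042*x^4 - 4.3713*x^3 - 14.3617*x^2 - 5.1297*x - 4.4982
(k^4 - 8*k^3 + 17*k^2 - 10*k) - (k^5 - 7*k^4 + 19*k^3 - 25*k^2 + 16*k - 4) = -k^5 + 8*k^4 - 27*k^3 + 42*k^2 - 26*k + 4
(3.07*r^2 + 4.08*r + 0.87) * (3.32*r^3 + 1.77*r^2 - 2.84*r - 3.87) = 10.1924*r^5 + 18.9795*r^4 + 1.3912*r^3 - 21.9282*r^2 - 18.2604*r - 3.3669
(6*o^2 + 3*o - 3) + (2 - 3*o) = 6*o^2 - 1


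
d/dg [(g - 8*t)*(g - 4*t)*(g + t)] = 3*g^2 - 22*g*t + 20*t^2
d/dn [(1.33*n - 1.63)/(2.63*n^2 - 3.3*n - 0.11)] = (-3.4979*n^2 + 8.5738*n - 5.5253)/(6.9169*n^4 - 17.358*n^3 + 10.3114*n^2 + 0.726*n + 0.0121)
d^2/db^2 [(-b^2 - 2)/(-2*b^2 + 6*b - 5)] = 2*(12*b^3 - 6*b^2 - 72*b + 77)/(8*b^6 - 72*b^5 + 276*b^4 - 576*b^3 + 690*b^2 - 450*b + 125)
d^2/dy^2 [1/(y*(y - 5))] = 2*(y^2 + y*(y - 5) + (y - 5)^2)/(y^3*(y - 5)^3)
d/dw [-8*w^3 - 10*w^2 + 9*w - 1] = -24*w^2 - 20*w + 9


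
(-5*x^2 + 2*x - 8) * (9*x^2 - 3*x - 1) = -45*x^4 + 33*x^3 - 73*x^2 + 22*x + 8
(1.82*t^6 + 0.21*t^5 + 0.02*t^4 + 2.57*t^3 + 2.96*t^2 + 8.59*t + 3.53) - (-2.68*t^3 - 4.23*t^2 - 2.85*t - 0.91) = 1.82*t^6 + 0.21*t^5 + 0.02*t^4 + 5.25*t^3 + 7.19*t^2 + 11.44*t + 4.44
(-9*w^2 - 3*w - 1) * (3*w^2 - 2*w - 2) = -27*w^4 + 9*w^3 + 21*w^2 + 8*w + 2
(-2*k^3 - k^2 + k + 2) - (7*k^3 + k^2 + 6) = -9*k^3 - 2*k^2 + k - 4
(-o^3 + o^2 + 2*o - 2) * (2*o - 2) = -2*o^4 + 4*o^3 + 2*o^2 - 8*o + 4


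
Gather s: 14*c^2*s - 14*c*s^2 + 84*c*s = -14*c*s^2 + s*(14*c^2 + 84*c)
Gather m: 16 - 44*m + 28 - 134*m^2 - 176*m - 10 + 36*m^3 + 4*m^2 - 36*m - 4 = 36*m^3 - 130*m^2 - 256*m + 30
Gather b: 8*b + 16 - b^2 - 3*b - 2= -b^2 + 5*b + 14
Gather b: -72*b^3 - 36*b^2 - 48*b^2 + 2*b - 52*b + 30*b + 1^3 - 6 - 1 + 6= -72*b^3 - 84*b^2 - 20*b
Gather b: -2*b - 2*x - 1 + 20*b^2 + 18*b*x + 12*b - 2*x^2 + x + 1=20*b^2 + b*(18*x + 10) - 2*x^2 - x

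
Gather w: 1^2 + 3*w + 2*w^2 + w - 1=2*w^2 + 4*w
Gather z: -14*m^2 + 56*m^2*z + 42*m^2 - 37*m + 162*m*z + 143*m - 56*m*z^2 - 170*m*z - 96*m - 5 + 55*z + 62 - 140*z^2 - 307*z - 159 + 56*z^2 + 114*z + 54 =28*m^2 + 10*m + z^2*(-56*m - 84) + z*(56*m^2 - 8*m - 138) - 48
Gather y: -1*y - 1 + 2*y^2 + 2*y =2*y^2 + y - 1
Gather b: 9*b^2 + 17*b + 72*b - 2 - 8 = 9*b^2 + 89*b - 10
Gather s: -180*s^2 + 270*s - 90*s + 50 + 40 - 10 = -180*s^2 + 180*s + 80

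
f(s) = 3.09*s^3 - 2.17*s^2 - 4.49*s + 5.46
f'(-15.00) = 2146.36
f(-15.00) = -10844.19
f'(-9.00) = 785.44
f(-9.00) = -2382.51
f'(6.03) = 306.41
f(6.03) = 576.98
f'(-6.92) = 469.45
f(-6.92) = -1091.33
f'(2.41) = 38.89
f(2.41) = 25.29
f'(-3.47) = 122.19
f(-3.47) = -134.19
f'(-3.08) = 96.82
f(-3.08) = -91.58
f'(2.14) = 28.68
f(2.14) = 16.20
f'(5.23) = 226.37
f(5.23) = 364.66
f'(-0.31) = -2.25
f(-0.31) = 6.55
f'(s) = 9.27*s^2 - 4.34*s - 4.49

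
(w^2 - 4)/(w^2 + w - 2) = (w - 2)/(w - 1)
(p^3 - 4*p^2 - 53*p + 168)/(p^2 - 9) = (p^2 - p - 56)/(p + 3)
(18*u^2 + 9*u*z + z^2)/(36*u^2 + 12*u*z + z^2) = (3*u + z)/(6*u + z)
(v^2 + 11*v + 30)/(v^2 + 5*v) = (v + 6)/v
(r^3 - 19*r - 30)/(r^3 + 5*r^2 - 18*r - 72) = (r^2 - 3*r - 10)/(r^2 + 2*r - 24)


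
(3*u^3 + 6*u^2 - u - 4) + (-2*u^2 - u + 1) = 3*u^3 + 4*u^2 - 2*u - 3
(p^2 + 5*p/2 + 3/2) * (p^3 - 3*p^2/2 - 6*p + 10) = p^5 + p^4 - 33*p^3/4 - 29*p^2/4 + 16*p + 15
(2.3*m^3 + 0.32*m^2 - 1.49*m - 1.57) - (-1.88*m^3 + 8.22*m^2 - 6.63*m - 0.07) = 4.18*m^3 - 7.9*m^2 + 5.14*m - 1.5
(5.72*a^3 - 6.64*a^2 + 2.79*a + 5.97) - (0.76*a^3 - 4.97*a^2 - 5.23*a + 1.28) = 4.96*a^3 - 1.67*a^2 + 8.02*a + 4.69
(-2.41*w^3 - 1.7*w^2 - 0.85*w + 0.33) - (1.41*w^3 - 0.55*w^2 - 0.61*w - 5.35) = -3.82*w^3 - 1.15*w^2 - 0.24*w + 5.68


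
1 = 1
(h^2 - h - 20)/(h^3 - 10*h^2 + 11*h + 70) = (h + 4)/(h^2 - 5*h - 14)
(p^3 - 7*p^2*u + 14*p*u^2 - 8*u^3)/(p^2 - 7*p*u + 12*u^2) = (p^2 - 3*p*u + 2*u^2)/(p - 3*u)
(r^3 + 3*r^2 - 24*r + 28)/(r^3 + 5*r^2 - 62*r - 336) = (r^2 - 4*r + 4)/(r^2 - 2*r - 48)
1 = 1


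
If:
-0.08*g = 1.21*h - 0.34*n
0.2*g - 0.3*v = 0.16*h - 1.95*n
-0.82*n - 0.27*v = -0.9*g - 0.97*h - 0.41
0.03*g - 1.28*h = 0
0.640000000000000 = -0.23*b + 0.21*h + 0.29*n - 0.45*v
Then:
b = -29.78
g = 5.50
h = 0.13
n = 1.75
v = 14.99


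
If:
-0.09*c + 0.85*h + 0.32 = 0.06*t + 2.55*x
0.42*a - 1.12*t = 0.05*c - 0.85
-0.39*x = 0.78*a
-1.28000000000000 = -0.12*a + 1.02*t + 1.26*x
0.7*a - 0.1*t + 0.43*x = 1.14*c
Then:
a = 0.91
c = -0.23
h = -5.81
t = 1.11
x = -1.83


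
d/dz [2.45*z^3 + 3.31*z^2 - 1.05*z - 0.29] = 7.35*z^2 + 6.62*z - 1.05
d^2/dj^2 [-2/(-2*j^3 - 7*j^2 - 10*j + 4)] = 4*(-(6*j + 7)*(2*j^3 + 7*j^2 + 10*j - 4) + 4*(3*j^2 + 7*j + 5)^2)/(2*j^3 + 7*j^2 + 10*j - 4)^3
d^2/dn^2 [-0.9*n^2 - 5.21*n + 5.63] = -1.80000000000000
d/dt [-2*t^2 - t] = -4*t - 1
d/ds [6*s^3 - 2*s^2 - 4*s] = 18*s^2 - 4*s - 4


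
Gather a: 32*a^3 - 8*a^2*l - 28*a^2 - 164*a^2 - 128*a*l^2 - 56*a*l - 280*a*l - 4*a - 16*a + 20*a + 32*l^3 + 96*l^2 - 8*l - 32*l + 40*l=32*a^3 + a^2*(-8*l - 192) + a*(-128*l^2 - 336*l) + 32*l^3 + 96*l^2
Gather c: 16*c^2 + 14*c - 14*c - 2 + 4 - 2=16*c^2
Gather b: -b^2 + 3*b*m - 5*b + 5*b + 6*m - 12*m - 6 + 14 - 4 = -b^2 + 3*b*m - 6*m + 4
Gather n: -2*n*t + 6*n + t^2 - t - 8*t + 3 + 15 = n*(6 - 2*t) + t^2 - 9*t + 18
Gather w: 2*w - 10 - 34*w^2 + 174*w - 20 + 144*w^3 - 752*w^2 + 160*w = 144*w^3 - 786*w^2 + 336*w - 30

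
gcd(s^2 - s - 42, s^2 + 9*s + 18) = s + 6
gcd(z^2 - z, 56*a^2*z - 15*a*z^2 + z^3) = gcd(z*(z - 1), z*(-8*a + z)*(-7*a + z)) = z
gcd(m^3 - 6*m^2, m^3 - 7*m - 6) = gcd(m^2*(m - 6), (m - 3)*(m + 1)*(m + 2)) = 1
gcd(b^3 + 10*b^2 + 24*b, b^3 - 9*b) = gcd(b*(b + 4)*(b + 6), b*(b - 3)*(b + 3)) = b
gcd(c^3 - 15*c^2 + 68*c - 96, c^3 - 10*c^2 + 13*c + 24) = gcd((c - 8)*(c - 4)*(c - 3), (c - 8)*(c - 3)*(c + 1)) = c^2 - 11*c + 24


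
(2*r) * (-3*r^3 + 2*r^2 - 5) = -6*r^4 + 4*r^3 - 10*r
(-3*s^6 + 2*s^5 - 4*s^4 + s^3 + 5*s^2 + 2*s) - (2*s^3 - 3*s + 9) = -3*s^6 + 2*s^5 - 4*s^4 - s^3 + 5*s^2 + 5*s - 9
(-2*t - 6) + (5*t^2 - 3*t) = 5*t^2 - 5*t - 6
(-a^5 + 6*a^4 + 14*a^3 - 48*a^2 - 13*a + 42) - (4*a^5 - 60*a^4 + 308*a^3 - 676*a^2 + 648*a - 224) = -5*a^5 + 66*a^4 - 294*a^3 + 628*a^2 - 661*a + 266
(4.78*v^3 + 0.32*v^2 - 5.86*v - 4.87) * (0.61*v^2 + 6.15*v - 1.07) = 2.9158*v^5 + 29.5922*v^4 - 6.7212*v^3 - 39.3521*v^2 - 23.6803*v + 5.2109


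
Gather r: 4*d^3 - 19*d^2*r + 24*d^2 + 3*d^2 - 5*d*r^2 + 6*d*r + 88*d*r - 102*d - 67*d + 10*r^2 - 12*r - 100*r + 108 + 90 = 4*d^3 + 27*d^2 - 169*d + r^2*(10 - 5*d) + r*(-19*d^2 + 94*d - 112) + 198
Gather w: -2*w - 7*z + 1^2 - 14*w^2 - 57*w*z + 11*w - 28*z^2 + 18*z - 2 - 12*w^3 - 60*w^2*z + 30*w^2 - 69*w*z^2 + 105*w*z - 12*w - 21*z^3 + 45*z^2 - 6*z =-12*w^3 + w^2*(16 - 60*z) + w*(-69*z^2 + 48*z - 3) - 21*z^3 + 17*z^2 + 5*z - 1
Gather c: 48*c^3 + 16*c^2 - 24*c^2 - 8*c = 48*c^3 - 8*c^2 - 8*c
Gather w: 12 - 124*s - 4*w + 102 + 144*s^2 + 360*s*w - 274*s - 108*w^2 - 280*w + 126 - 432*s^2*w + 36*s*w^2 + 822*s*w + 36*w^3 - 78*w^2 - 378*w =144*s^2 - 398*s + 36*w^3 + w^2*(36*s - 186) + w*(-432*s^2 + 1182*s - 662) + 240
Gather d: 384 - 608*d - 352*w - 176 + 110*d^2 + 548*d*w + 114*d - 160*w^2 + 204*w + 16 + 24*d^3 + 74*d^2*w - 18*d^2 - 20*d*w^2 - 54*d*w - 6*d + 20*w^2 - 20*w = 24*d^3 + d^2*(74*w + 92) + d*(-20*w^2 + 494*w - 500) - 140*w^2 - 168*w + 224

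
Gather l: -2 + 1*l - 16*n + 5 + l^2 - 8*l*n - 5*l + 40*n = l^2 + l*(-8*n - 4) + 24*n + 3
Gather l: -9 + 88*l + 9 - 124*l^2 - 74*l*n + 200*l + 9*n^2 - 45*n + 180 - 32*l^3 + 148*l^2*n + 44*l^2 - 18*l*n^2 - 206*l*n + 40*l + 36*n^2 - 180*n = -32*l^3 + l^2*(148*n - 80) + l*(-18*n^2 - 280*n + 328) + 45*n^2 - 225*n + 180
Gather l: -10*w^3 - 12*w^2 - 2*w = -10*w^3 - 12*w^2 - 2*w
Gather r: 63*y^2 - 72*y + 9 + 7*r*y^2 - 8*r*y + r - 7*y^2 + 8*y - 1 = r*(7*y^2 - 8*y + 1) + 56*y^2 - 64*y + 8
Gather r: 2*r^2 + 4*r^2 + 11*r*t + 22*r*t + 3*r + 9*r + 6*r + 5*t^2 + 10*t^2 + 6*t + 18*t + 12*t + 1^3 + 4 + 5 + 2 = 6*r^2 + r*(33*t + 18) + 15*t^2 + 36*t + 12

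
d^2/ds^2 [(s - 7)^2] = 2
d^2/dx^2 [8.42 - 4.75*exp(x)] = -4.75*exp(x)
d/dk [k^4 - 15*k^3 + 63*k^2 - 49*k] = 4*k^3 - 45*k^2 + 126*k - 49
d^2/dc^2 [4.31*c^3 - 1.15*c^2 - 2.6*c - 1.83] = 25.86*c - 2.3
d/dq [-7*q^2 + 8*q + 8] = 8 - 14*q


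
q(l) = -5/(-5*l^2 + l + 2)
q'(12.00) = 0.00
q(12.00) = 0.01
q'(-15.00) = 0.00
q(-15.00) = 0.00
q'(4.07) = -0.03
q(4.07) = 0.07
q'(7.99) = -0.00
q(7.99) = 0.02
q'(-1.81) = 0.36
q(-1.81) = 0.31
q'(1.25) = -2.76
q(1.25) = 1.10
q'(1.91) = -0.44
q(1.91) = 0.35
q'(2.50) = -0.17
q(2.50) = 0.19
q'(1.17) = -3.96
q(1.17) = 1.36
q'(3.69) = -0.05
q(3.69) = 0.08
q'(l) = -5*(10*l - 1)/(-5*l^2 + l + 2)^2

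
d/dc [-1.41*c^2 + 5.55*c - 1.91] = 5.55 - 2.82*c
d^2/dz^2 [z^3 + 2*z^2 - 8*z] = 6*z + 4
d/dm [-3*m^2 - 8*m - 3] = -6*m - 8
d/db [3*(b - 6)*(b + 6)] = 6*b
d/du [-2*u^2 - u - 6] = -4*u - 1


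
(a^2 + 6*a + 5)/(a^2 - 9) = (a^2 + 6*a + 5)/(a^2 - 9)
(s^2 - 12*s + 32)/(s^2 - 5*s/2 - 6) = 2*(s - 8)/(2*s + 3)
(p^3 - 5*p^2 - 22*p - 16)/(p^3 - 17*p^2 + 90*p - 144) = (p^2 + 3*p + 2)/(p^2 - 9*p + 18)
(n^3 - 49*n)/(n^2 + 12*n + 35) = n*(n - 7)/(n + 5)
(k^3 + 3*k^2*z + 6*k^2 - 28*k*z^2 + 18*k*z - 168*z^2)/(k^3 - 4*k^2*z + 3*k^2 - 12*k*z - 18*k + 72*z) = (k + 7*z)/(k - 3)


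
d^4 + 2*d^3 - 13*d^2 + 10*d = d*(d - 2)*(d - 1)*(d + 5)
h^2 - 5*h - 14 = (h - 7)*(h + 2)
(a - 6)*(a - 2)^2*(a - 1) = a^4 - 11*a^3 + 38*a^2 - 52*a + 24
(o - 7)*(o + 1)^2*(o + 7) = o^4 + 2*o^3 - 48*o^2 - 98*o - 49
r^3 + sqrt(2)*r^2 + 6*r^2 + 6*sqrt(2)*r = r*(r + 6)*(r + sqrt(2))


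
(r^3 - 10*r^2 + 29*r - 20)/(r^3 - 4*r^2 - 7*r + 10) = (r - 4)/(r + 2)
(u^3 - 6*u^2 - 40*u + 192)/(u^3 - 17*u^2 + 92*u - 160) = (u + 6)/(u - 5)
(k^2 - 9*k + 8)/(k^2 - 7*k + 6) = (k - 8)/(k - 6)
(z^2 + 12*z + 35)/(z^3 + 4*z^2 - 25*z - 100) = (z + 7)/(z^2 - z - 20)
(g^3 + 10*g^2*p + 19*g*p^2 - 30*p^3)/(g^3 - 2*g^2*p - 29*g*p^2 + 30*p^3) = (-g - 6*p)/(-g + 6*p)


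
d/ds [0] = 0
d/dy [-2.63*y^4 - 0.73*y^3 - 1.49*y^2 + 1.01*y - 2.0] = -10.52*y^3 - 2.19*y^2 - 2.98*y + 1.01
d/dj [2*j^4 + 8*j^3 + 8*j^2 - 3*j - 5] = 8*j^3 + 24*j^2 + 16*j - 3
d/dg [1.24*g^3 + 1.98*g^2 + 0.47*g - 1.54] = 3.72*g^2 + 3.96*g + 0.47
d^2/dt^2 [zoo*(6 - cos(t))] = zoo*cos(t)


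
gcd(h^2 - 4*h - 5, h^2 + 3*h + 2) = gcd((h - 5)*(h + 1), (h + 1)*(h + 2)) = h + 1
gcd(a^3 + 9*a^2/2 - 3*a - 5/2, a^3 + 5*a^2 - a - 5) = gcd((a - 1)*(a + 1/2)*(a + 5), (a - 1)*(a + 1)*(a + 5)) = a^2 + 4*a - 5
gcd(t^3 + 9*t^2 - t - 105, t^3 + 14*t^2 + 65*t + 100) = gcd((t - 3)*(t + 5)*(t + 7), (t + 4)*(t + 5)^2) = t + 5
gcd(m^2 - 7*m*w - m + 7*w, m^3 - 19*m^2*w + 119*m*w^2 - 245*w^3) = -m + 7*w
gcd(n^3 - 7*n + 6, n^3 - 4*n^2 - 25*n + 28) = n - 1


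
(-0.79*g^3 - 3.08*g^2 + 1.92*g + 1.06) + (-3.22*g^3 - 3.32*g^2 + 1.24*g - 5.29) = -4.01*g^3 - 6.4*g^2 + 3.16*g - 4.23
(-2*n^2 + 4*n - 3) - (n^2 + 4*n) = -3*n^2 - 3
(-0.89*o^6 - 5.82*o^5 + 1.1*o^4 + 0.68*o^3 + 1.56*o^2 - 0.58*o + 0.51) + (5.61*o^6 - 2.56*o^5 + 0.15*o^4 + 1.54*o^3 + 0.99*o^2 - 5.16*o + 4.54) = 4.72*o^6 - 8.38*o^5 + 1.25*o^4 + 2.22*o^3 + 2.55*o^2 - 5.74*o + 5.05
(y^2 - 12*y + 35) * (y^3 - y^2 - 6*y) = y^5 - 13*y^4 + 41*y^3 + 37*y^2 - 210*y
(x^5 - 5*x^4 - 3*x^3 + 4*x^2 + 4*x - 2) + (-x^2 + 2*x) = x^5 - 5*x^4 - 3*x^3 + 3*x^2 + 6*x - 2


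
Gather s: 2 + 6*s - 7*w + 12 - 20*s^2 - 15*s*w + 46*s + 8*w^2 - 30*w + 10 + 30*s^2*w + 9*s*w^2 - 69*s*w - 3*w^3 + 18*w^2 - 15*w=s^2*(30*w - 20) + s*(9*w^2 - 84*w + 52) - 3*w^3 + 26*w^2 - 52*w + 24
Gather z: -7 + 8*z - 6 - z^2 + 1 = -z^2 + 8*z - 12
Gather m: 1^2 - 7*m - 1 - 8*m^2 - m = -8*m^2 - 8*m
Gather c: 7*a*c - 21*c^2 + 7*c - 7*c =7*a*c - 21*c^2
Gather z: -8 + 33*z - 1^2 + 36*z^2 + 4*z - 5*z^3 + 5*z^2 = -5*z^3 + 41*z^2 + 37*z - 9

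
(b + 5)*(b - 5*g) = b^2 - 5*b*g + 5*b - 25*g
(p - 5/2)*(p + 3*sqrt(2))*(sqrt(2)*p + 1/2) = sqrt(2)*p^3 - 5*sqrt(2)*p^2/2 + 13*p^2/2 - 65*p/4 + 3*sqrt(2)*p/2 - 15*sqrt(2)/4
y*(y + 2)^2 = y^3 + 4*y^2 + 4*y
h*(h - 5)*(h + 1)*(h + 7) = h^4 + 3*h^3 - 33*h^2 - 35*h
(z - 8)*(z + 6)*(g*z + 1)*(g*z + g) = g^2*z^4 - g^2*z^3 - 50*g^2*z^2 - 48*g^2*z + g*z^3 - g*z^2 - 50*g*z - 48*g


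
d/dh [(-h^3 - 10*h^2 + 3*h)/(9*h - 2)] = 2*(-9*h^3 - 42*h^2 + 20*h - 3)/(81*h^2 - 36*h + 4)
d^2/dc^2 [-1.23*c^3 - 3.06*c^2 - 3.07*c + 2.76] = -7.38*c - 6.12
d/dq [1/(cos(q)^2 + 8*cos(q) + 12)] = 2*(cos(q) + 4)*sin(q)/(cos(q)^2 + 8*cos(q) + 12)^2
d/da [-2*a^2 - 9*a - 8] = -4*a - 9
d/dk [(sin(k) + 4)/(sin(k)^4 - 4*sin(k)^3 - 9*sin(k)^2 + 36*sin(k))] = (-3*sin(k)^4 - 8*sin(k)^3 + 57*sin(k)^2 + 72*sin(k) - 144)*cos(k)/((sin(k) - 4)^2*(sin(k) - 3)^2*(sin(k) + 3)^2*sin(k)^2)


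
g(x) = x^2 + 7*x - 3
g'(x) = 2*x + 7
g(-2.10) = -13.29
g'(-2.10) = 2.80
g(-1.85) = -12.53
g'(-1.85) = 3.30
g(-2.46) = -14.17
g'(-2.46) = 2.08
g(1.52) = 9.95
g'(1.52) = 10.04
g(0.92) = 4.29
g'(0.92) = 8.84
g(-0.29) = -4.95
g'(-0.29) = 6.42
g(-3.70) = -15.21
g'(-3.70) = -0.40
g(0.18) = -1.71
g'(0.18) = 7.36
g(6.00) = 75.00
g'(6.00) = 19.00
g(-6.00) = -9.00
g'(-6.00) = -5.00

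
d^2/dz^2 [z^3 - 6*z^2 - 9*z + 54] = 6*z - 12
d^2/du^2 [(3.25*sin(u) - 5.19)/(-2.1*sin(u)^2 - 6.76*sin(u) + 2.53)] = (14.3325*sin(u)^5 - 137.6886*sin(u)^4 - 146.09322*sin(u)^3 - 154.556924*sin(u)^2 + 270.499333*sin(u) + 418.321828)/(2.1*sin(u)^2 + 6.76*sin(u) - 2.53)^3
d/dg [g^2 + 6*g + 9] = 2*g + 6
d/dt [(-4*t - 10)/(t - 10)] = 50/(t - 10)^2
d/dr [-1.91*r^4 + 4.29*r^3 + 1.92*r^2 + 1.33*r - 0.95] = -7.64*r^3 + 12.87*r^2 + 3.84*r + 1.33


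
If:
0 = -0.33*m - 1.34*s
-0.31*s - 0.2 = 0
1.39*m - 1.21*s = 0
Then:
No Solution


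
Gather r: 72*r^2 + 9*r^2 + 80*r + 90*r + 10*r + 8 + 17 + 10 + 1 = 81*r^2 + 180*r + 36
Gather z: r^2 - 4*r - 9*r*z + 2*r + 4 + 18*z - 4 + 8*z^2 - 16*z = r^2 - 2*r + 8*z^2 + z*(2 - 9*r)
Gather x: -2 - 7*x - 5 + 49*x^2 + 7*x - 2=49*x^2 - 9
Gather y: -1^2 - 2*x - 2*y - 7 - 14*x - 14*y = -16*x - 16*y - 8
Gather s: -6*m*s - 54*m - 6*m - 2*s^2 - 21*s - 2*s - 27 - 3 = -60*m - 2*s^2 + s*(-6*m - 23) - 30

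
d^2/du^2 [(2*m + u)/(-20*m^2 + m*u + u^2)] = 2*(-3*(m + u)*(-20*m^2 + m*u + u^2) + (m + 2*u)^2*(2*m + u))/(-20*m^2 + m*u + u^2)^3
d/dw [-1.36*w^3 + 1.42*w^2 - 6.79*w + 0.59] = -4.08*w^2 + 2.84*w - 6.79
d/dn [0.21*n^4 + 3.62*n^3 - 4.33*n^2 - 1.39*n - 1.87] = 0.84*n^3 + 10.86*n^2 - 8.66*n - 1.39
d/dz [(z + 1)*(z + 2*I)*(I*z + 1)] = 3*I*z^2 + 2*z*(-1 + I) - 1 + 2*I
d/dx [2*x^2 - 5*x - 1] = 4*x - 5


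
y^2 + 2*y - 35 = (y - 5)*(y + 7)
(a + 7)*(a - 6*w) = a^2 - 6*a*w + 7*a - 42*w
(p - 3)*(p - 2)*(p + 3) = p^3 - 2*p^2 - 9*p + 18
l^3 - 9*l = l*(l - 3)*(l + 3)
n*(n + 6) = n^2 + 6*n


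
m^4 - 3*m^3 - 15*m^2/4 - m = m*(m - 4)*(m + 1/2)^2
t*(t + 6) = t^2 + 6*t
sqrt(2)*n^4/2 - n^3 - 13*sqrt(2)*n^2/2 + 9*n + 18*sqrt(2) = (n - 3)*(n + 3)*(n - 2*sqrt(2))*(sqrt(2)*n/2 + 1)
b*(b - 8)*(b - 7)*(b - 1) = b^4 - 16*b^3 + 71*b^2 - 56*b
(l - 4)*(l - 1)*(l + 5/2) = l^3 - 5*l^2/2 - 17*l/2 + 10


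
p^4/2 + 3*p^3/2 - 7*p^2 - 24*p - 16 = (p/2 + 1)*(p - 4)*(p + 1)*(p + 4)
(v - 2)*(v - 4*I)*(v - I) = v^3 - 2*v^2 - 5*I*v^2 - 4*v + 10*I*v + 8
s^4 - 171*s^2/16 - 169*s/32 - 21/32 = (s - 7/2)*(s + 1/4)^2*(s + 3)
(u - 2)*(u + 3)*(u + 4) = u^3 + 5*u^2 - 2*u - 24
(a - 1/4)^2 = a^2 - a/2 + 1/16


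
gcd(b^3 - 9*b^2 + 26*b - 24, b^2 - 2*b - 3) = b - 3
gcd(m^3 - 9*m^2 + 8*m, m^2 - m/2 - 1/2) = m - 1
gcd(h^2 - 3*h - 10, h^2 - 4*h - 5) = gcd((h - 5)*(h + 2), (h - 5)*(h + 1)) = h - 5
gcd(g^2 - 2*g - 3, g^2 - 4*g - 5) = g + 1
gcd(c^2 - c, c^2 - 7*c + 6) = c - 1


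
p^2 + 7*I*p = p*(p + 7*I)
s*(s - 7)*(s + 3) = s^3 - 4*s^2 - 21*s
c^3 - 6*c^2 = c^2*(c - 6)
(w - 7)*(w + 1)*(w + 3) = w^3 - 3*w^2 - 25*w - 21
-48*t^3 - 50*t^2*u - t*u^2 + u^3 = (-8*t + u)*(t + u)*(6*t + u)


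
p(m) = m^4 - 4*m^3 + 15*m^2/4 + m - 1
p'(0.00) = 1.00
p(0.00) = -1.00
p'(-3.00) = -237.50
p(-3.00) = 218.75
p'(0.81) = 1.33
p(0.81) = 0.58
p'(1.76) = -1.16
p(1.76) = 0.16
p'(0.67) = 1.84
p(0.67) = 0.35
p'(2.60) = 9.68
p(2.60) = 2.34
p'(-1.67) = -63.62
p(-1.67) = 34.20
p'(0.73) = 1.64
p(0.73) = 0.46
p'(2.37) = 4.62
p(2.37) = 0.73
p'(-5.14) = -897.77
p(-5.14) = 1334.12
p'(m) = 4*m^3 - 12*m^2 + 15*m/2 + 1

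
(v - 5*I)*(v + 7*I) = v^2 + 2*I*v + 35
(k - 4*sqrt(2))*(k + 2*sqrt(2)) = k^2 - 2*sqrt(2)*k - 16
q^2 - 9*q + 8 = (q - 8)*(q - 1)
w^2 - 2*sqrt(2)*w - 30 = (w - 5*sqrt(2))*(w + 3*sqrt(2))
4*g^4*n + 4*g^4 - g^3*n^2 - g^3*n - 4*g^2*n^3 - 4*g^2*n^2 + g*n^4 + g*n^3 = (-4*g + n)*(-g + n)*(g + n)*(g*n + g)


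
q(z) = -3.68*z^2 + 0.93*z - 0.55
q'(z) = 0.93 - 7.36*z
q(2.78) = -26.41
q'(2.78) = -19.53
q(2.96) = -30.04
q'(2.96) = -20.86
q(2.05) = -14.11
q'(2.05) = -14.16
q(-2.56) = -27.05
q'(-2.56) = 19.77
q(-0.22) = -0.93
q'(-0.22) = 2.55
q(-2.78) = -31.58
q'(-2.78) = 21.39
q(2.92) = -29.21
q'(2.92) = -20.56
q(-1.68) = -12.50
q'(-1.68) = 13.29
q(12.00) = -519.31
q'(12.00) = -87.39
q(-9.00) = -307.00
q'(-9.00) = 67.17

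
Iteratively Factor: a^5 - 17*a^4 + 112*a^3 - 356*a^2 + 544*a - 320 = (a - 4)*(a^4 - 13*a^3 + 60*a^2 - 116*a + 80) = (a - 4)*(a - 2)*(a^3 - 11*a^2 + 38*a - 40) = (a - 5)*(a - 4)*(a - 2)*(a^2 - 6*a + 8) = (a - 5)*(a - 4)*(a - 2)^2*(a - 4)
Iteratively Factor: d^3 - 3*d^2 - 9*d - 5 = (d + 1)*(d^2 - 4*d - 5) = (d + 1)^2*(d - 5)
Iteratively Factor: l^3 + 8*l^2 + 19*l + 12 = (l + 1)*(l^2 + 7*l + 12) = (l + 1)*(l + 4)*(l + 3)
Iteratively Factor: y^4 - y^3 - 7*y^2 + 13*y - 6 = (y + 3)*(y^3 - 4*y^2 + 5*y - 2) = (y - 1)*(y + 3)*(y^2 - 3*y + 2) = (y - 1)^2*(y + 3)*(y - 2)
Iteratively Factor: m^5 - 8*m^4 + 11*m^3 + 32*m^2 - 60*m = (m + 2)*(m^4 - 10*m^3 + 31*m^2 - 30*m) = (m - 3)*(m + 2)*(m^3 - 7*m^2 + 10*m) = (m - 5)*(m - 3)*(m + 2)*(m^2 - 2*m) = (m - 5)*(m - 3)*(m - 2)*(m + 2)*(m)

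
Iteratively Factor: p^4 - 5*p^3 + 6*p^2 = (p)*(p^3 - 5*p^2 + 6*p) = p*(p - 2)*(p^2 - 3*p) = p^2*(p - 2)*(p - 3)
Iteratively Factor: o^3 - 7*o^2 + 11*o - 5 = (o - 1)*(o^2 - 6*o + 5) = (o - 5)*(o - 1)*(o - 1)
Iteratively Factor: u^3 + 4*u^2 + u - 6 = (u - 1)*(u^2 + 5*u + 6) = (u - 1)*(u + 2)*(u + 3)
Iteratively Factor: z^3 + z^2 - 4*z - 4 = (z + 1)*(z^2 - 4) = (z - 2)*(z + 1)*(z + 2)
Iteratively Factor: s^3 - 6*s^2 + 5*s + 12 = (s + 1)*(s^2 - 7*s + 12) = (s - 4)*(s + 1)*(s - 3)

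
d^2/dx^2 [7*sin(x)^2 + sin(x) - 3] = -sin(x) + 14*cos(2*x)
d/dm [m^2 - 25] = 2*m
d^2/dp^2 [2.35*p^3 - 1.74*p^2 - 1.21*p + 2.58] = 14.1*p - 3.48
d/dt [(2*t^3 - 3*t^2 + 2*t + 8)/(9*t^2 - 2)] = 2*(9*t^4 - 15*t^2 - 66*t - 2)/(81*t^4 - 36*t^2 + 4)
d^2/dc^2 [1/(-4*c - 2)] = -4/(2*c + 1)^3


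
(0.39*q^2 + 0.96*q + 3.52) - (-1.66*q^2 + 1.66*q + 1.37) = 2.05*q^2 - 0.7*q + 2.15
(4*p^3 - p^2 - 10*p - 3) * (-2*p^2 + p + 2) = -8*p^5 + 6*p^4 + 27*p^3 - 6*p^2 - 23*p - 6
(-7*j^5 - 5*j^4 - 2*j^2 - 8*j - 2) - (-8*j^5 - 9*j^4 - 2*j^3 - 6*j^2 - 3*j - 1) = j^5 + 4*j^4 + 2*j^3 + 4*j^2 - 5*j - 1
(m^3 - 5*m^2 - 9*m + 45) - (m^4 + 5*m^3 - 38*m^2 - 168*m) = -m^4 - 4*m^3 + 33*m^2 + 159*m + 45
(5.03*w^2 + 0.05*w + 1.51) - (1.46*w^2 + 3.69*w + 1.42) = 3.57*w^2 - 3.64*w + 0.0900000000000001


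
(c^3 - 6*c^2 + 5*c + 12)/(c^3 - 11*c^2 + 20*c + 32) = (c - 3)/(c - 8)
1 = 1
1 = 1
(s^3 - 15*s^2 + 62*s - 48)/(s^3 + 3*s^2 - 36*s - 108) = (s^2 - 9*s + 8)/(s^2 + 9*s + 18)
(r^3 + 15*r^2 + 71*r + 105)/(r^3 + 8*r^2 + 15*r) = (r + 7)/r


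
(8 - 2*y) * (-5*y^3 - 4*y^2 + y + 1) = 10*y^4 - 32*y^3 - 34*y^2 + 6*y + 8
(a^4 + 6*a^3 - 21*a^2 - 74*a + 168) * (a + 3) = a^5 + 9*a^4 - 3*a^3 - 137*a^2 - 54*a + 504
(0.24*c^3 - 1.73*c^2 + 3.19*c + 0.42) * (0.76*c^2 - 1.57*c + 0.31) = 0.1824*c^5 - 1.6916*c^4 + 5.2149*c^3 - 5.2254*c^2 + 0.3295*c + 0.1302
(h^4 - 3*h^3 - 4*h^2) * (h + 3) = h^5 - 13*h^3 - 12*h^2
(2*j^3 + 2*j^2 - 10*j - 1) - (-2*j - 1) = 2*j^3 + 2*j^2 - 8*j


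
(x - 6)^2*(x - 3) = x^3 - 15*x^2 + 72*x - 108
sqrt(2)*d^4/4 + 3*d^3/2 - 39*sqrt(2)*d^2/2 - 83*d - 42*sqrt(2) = (d/2 + sqrt(2)/2)*(d - 6*sqrt(2))*(d + 7*sqrt(2))*(sqrt(2)*d/2 + 1)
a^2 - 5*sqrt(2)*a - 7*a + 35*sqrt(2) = (a - 7)*(a - 5*sqrt(2))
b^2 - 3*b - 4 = (b - 4)*(b + 1)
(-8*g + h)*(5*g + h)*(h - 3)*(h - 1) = -40*g^2*h^2 + 160*g^2*h - 120*g^2 - 3*g*h^3 + 12*g*h^2 - 9*g*h + h^4 - 4*h^3 + 3*h^2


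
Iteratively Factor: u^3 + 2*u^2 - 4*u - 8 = (u + 2)*(u^2 - 4) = (u - 2)*(u + 2)*(u + 2)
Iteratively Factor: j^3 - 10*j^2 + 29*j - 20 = (j - 5)*(j^2 - 5*j + 4) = (j - 5)*(j - 1)*(j - 4)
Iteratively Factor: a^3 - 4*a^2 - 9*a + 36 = (a - 4)*(a^2 - 9) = (a - 4)*(a - 3)*(a + 3)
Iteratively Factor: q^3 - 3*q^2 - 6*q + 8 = (q - 4)*(q^2 + q - 2) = (q - 4)*(q + 2)*(q - 1)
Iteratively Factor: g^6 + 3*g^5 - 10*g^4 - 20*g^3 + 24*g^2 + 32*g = (g - 2)*(g^5 + 5*g^4 - 20*g^2 - 16*g) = (g - 2)*(g + 4)*(g^4 + g^3 - 4*g^2 - 4*g) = (g - 2)*(g + 1)*(g + 4)*(g^3 - 4*g) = g*(g - 2)*(g + 1)*(g + 4)*(g^2 - 4) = g*(g - 2)^2*(g + 1)*(g + 4)*(g + 2)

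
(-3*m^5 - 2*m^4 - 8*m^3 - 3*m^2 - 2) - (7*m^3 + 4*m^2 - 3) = -3*m^5 - 2*m^4 - 15*m^3 - 7*m^2 + 1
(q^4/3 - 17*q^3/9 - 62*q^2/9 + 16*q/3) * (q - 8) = q^5/3 - 41*q^4/9 + 74*q^3/9 + 544*q^2/9 - 128*q/3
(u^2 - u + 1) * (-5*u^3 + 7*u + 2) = -5*u^5 + 5*u^4 + 2*u^3 - 5*u^2 + 5*u + 2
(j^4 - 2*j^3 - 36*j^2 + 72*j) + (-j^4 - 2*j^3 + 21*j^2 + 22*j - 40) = -4*j^3 - 15*j^2 + 94*j - 40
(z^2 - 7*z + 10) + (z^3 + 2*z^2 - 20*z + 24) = z^3 + 3*z^2 - 27*z + 34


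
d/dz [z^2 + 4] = 2*z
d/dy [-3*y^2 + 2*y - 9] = 2 - 6*y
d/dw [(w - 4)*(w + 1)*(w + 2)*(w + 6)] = 4*w^3 + 15*w^2 - 32*w - 68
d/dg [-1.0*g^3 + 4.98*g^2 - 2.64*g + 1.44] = -3.0*g^2 + 9.96*g - 2.64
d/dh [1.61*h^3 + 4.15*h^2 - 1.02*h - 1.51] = 4.83*h^2 + 8.3*h - 1.02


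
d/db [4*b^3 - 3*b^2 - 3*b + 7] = 12*b^2 - 6*b - 3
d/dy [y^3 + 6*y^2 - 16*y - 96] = 3*y^2 + 12*y - 16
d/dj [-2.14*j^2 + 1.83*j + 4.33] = 1.83 - 4.28*j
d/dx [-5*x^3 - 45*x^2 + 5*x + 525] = -15*x^2 - 90*x + 5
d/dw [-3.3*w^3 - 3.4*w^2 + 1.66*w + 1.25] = -9.9*w^2 - 6.8*w + 1.66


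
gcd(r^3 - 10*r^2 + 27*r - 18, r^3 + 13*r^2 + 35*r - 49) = r - 1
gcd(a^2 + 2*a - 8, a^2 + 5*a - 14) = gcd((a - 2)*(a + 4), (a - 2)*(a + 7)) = a - 2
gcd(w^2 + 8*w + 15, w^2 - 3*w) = 1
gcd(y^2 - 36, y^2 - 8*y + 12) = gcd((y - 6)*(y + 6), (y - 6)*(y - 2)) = y - 6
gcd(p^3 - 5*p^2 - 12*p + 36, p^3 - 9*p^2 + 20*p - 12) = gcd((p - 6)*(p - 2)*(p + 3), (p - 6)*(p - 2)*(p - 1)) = p^2 - 8*p + 12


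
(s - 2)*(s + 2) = s^2 - 4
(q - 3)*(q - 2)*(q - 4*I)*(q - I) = q^4 - 5*q^3 - 5*I*q^3 + 2*q^2 + 25*I*q^2 + 20*q - 30*I*q - 24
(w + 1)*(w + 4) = w^2 + 5*w + 4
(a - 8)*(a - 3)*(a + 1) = a^3 - 10*a^2 + 13*a + 24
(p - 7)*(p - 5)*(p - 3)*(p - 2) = p^4 - 17*p^3 + 101*p^2 - 247*p + 210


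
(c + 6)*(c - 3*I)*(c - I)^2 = c^4 + 6*c^3 - 5*I*c^3 - 7*c^2 - 30*I*c^2 - 42*c + 3*I*c + 18*I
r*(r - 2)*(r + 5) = r^3 + 3*r^2 - 10*r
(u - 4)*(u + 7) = u^2 + 3*u - 28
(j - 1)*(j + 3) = j^2 + 2*j - 3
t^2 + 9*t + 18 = (t + 3)*(t + 6)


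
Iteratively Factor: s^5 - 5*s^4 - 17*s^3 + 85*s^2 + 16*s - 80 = (s + 4)*(s^4 - 9*s^3 + 19*s^2 + 9*s - 20) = (s - 1)*(s + 4)*(s^3 - 8*s^2 + 11*s + 20) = (s - 5)*(s - 1)*(s + 4)*(s^2 - 3*s - 4) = (s - 5)*(s - 1)*(s + 1)*(s + 4)*(s - 4)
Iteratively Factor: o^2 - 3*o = (o - 3)*(o)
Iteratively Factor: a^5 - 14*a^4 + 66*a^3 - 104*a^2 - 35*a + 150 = (a + 1)*(a^4 - 15*a^3 + 81*a^2 - 185*a + 150) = (a - 5)*(a + 1)*(a^3 - 10*a^2 + 31*a - 30) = (a - 5)*(a - 2)*(a + 1)*(a^2 - 8*a + 15) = (a - 5)^2*(a - 2)*(a + 1)*(a - 3)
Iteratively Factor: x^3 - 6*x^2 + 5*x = (x - 5)*(x^2 - x) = x*(x - 5)*(x - 1)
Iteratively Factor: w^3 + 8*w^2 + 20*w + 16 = (w + 2)*(w^2 + 6*w + 8) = (w + 2)^2*(w + 4)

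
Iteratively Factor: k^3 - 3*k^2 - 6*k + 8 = (k + 2)*(k^2 - 5*k + 4) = (k - 1)*(k + 2)*(k - 4)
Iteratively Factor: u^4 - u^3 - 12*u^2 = (u + 3)*(u^3 - 4*u^2) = u*(u + 3)*(u^2 - 4*u) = u*(u - 4)*(u + 3)*(u)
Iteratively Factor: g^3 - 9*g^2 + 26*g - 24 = (g - 2)*(g^2 - 7*g + 12) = (g - 3)*(g - 2)*(g - 4)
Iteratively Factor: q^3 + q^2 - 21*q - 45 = (q + 3)*(q^2 - 2*q - 15) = (q + 3)^2*(q - 5)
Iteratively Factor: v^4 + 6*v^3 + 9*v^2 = (v + 3)*(v^3 + 3*v^2) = v*(v + 3)*(v^2 + 3*v) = v^2*(v + 3)*(v + 3)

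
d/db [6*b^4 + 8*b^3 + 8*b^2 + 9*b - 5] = 24*b^3 + 24*b^2 + 16*b + 9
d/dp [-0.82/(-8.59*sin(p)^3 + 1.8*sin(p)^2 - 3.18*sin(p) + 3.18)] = (-21.1314*sin(p)^2 + 2.952*sin(p) - 2.6076)*cos(p)/(8.59*sin(p)^3 - 1.8*sin(p)^2 + 3.18*sin(p) - 3.18)^2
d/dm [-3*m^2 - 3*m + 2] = -6*m - 3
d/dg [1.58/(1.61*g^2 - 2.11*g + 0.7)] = (3.3338 - 5.0876*g)/(1.61*g^2 - 2.11*g + 0.7)^2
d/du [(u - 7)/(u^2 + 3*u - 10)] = (u^2 + 3*u - (u - 7)*(2*u + 3) - 10)/(u^2 + 3*u - 10)^2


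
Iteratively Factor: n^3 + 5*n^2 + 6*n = (n + 3)*(n^2 + 2*n) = (n + 2)*(n + 3)*(n)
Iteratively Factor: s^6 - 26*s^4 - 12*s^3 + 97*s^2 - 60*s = (s)*(s^5 - 26*s^3 - 12*s^2 + 97*s - 60) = s*(s - 5)*(s^4 + 5*s^3 - s^2 - 17*s + 12) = s*(s - 5)*(s + 3)*(s^3 + 2*s^2 - 7*s + 4) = s*(s - 5)*(s + 3)*(s + 4)*(s^2 - 2*s + 1) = s*(s - 5)*(s - 1)*(s + 3)*(s + 4)*(s - 1)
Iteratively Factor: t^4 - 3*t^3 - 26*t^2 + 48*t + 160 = (t - 4)*(t^3 + t^2 - 22*t - 40) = (t - 4)*(t + 4)*(t^2 - 3*t - 10) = (t - 5)*(t - 4)*(t + 4)*(t + 2)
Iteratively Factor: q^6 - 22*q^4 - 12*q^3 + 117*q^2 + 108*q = (q + 1)*(q^5 - q^4 - 21*q^3 + 9*q^2 + 108*q) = (q + 1)*(q + 3)*(q^4 - 4*q^3 - 9*q^2 + 36*q) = q*(q + 1)*(q + 3)*(q^3 - 4*q^2 - 9*q + 36) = q*(q - 4)*(q + 1)*(q + 3)*(q^2 - 9) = q*(q - 4)*(q - 3)*(q + 1)*(q + 3)*(q + 3)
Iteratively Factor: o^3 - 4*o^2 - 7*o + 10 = (o - 5)*(o^2 + o - 2) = (o - 5)*(o - 1)*(o + 2)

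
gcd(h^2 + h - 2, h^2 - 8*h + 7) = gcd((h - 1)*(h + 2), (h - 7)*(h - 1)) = h - 1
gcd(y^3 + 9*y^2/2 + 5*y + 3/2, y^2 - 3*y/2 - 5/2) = y + 1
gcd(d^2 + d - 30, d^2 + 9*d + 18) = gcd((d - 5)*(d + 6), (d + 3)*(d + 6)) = d + 6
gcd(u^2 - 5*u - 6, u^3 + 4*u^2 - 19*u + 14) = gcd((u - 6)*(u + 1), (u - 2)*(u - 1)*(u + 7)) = 1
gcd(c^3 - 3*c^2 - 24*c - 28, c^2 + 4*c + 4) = c^2 + 4*c + 4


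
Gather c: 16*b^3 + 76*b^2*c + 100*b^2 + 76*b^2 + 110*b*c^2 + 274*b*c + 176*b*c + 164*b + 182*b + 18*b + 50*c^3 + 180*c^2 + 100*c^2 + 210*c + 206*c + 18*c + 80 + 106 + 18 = 16*b^3 + 176*b^2 + 364*b + 50*c^3 + c^2*(110*b + 280) + c*(76*b^2 + 450*b + 434) + 204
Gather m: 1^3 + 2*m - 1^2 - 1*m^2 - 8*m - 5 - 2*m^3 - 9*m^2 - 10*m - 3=-2*m^3 - 10*m^2 - 16*m - 8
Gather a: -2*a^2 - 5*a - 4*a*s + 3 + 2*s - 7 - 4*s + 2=-2*a^2 + a*(-4*s - 5) - 2*s - 2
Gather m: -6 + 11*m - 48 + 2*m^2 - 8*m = 2*m^2 + 3*m - 54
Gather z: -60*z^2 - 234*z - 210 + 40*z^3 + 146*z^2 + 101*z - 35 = 40*z^3 + 86*z^2 - 133*z - 245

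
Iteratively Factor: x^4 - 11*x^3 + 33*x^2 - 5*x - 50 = (x + 1)*(x^3 - 12*x^2 + 45*x - 50) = (x - 5)*(x + 1)*(x^2 - 7*x + 10) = (x - 5)^2*(x + 1)*(x - 2)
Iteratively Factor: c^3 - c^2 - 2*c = (c - 2)*(c^2 + c) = c*(c - 2)*(c + 1)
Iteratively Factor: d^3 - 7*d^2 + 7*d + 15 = (d - 5)*(d^2 - 2*d - 3) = (d - 5)*(d + 1)*(d - 3)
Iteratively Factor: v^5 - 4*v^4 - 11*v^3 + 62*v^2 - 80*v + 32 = (v - 1)*(v^4 - 3*v^3 - 14*v^2 + 48*v - 32) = (v - 4)*(v - 1)*(v^3 + v^2 - 10*v + 8) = (v - 4)*(v - 1)*(v + 4)*(v^2 - 3*v + 2) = (v - 4)*(v - 2)*(v - 1)*(v + 4)*(v - 1)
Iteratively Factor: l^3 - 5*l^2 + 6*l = (l - 2)*(l^2 - 3*l) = (l - 3)*(l - 2)*(l)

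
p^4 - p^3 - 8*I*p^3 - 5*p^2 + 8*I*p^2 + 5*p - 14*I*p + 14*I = (p - 1)*(p - 7*I)*(p - 2*I)*(p + I)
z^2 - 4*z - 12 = (z - 6)*(z + 2)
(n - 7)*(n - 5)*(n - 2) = n^3 - 14*n^2 + 59*n - 70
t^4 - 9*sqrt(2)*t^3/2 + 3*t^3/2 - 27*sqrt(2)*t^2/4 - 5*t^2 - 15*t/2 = t*(t + 3/2)*(t - 5*sqrt(2))*(t + sqrt(2)/2)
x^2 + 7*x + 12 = (x + 3)*(x + 4)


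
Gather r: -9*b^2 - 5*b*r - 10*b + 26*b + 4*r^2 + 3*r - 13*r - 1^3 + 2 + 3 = -9*b^2 + 16*b + 4*r^2 + r*(-5*b - 10) + 4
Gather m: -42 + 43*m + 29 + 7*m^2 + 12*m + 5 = 7*m^2 + 55*m - 8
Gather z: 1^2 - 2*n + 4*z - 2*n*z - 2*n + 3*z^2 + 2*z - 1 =-4*n + 3*z^2 + z*(6 - 2*n)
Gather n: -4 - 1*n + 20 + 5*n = 4*n + 16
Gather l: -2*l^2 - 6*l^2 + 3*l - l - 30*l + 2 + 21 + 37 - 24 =-8*l^2 - 28*l + 36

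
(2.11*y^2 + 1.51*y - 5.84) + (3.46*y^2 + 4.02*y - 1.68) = 5.57*y^2 + 5.53*y - 7.52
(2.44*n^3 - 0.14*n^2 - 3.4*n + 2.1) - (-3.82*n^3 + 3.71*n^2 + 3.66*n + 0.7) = 6.26*n^3 - 3.85*n^2 - 7.06*n + 1.4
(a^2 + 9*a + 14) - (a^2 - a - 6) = 10*a + 20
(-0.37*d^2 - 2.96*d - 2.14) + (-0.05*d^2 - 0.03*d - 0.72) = -0.42*d^2 - 2.99*d - 2.86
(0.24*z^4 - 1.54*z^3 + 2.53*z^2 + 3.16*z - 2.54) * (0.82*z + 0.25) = 0.1968*z^5 - 1.2028*z^4 + 1.6896*z^3 + 3.2237*z^2 - 1.2928*z - 0.635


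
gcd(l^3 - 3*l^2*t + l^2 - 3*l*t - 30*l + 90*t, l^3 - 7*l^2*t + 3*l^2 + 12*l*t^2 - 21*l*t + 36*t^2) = -l + 3*t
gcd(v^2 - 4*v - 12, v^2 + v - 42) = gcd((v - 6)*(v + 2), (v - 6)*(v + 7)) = v - 6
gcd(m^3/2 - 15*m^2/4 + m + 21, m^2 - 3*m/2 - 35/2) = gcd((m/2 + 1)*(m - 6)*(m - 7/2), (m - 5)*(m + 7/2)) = 1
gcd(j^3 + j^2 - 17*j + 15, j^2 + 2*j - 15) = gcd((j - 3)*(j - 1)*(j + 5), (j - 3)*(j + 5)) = j^2 + 2*j - 15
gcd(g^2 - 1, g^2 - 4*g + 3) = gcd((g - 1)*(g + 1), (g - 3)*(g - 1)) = g - 1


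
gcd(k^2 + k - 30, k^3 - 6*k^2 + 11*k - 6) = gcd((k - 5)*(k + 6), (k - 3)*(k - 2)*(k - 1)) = 1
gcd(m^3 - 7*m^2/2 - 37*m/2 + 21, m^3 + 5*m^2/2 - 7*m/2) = m^2 + 5*m/2 - 7/2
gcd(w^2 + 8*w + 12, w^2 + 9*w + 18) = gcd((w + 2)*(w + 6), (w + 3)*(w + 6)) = w + 6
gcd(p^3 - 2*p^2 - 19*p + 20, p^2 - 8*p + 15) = p - 5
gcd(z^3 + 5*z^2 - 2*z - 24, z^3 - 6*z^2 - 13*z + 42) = z^2 + z - 6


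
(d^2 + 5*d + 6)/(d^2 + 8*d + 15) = (d + 2)/(d + 5)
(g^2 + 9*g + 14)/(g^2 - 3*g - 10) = (g + 7)/(g - 5)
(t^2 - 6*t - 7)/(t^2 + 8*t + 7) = (t - 7)/(t + 7)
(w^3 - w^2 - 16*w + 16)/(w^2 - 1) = (w^2 - 16)/(w + 1)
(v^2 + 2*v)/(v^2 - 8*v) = (v + 2)/(v - 8)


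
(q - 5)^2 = q^2 - 10*q + 25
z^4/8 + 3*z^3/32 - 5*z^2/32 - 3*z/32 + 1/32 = (z/4 + 1/4)*(z/2 + 1/2)*(z - 1)*(z - 1/4)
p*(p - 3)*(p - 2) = p^3 - 5*p^2 + 6*p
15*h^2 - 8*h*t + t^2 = (-5*h + t)*(-3*h + t)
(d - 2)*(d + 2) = d^2 - 4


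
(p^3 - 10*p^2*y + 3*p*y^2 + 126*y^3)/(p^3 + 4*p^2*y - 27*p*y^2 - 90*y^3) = (-p^2 + 13*p*y - 42*y^2)/(-p^2 - p*y + 30*y^2)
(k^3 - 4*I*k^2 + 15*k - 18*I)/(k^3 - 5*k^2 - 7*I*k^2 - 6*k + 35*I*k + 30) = (k + 3*I)/(k - 5)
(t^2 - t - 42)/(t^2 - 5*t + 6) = (t^2 - t - 42)/(t^2 - 5*t + 6)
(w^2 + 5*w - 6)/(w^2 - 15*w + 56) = (w^2 + 5*w - 6)/(w^2 - 15*w + 56)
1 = 1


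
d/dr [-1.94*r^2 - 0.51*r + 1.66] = -3.88*r - 0.51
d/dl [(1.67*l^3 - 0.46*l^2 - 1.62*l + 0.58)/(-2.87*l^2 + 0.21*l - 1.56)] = (-4.7929*l^4 + 0.7014*l^3 - 12.5616*l^2 + 4.7644*l + 2.4054)/(8.2369*l^4 - 1.2054*l^3 + 8.9985*l^2 - 0.6552*l + 2.4336)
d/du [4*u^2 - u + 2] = 8*u - 1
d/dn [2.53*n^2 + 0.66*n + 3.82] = 5.06*n + 0.66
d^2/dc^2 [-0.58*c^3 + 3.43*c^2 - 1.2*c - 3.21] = 6.86 - 3.48*c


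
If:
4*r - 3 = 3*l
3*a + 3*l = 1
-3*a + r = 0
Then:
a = 4/15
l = 1/15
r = 4/5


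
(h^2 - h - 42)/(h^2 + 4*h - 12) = (h - 7)/(h - 2)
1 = 1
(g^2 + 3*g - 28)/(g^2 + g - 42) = (g - 4)/(g - 6)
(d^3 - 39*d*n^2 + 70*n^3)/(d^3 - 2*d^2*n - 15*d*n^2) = (d^2 + 5*d*n - 14*n^2)/(d*(d + 3*n))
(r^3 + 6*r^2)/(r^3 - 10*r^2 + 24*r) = r*(r + 6)/(r^2 - 10*r + 24)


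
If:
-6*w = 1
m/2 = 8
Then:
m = 16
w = -1/6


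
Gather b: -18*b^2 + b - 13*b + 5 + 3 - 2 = -18*b^2 - 12*b + 6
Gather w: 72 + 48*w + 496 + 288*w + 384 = 336*w + 952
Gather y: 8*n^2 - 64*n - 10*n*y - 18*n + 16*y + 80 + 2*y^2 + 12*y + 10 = 8*n^2 - 82*n + 2*y^2 + y*(28 - 10*n) + 90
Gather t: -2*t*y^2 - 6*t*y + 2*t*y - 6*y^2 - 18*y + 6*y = t*(-2*y^2 - 4*y) - 6*y^2 - 12*y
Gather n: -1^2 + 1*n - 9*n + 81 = 80 - 8*n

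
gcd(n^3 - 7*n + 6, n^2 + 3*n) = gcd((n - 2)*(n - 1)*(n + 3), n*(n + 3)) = n + 3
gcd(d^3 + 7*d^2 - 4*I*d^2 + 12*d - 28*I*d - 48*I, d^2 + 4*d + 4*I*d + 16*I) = d + 4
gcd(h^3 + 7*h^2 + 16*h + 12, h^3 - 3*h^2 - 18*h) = h + 3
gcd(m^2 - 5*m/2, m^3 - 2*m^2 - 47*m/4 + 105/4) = m - 5/2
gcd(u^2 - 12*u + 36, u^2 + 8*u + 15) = 1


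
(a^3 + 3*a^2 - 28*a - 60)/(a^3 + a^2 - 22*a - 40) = (a + 6)/(a + 4)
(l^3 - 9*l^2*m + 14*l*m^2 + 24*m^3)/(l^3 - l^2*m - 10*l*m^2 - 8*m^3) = (l - 6*m)/(l + 2*m)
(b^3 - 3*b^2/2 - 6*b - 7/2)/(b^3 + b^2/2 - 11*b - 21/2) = (b + 1)/(b + 3)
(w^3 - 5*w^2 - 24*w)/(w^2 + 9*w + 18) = w*(w - 8)/(w + 6)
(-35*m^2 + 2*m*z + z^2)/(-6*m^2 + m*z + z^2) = (-35*m^2 + 2*m*z + z^2)/(-6*m^2 + m*z + z^2)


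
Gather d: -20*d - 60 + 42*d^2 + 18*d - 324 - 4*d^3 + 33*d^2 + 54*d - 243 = -4*d^3 + 75*d^2 + 52*d - 627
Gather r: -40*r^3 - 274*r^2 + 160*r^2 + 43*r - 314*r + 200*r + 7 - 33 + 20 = -40*r^3 - 114*r^2 - 71*r - 6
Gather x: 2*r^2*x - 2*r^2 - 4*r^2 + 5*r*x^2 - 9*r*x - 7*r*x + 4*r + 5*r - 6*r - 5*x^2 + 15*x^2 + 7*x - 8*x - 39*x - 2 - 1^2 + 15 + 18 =-6*r^2 + 3*r + x^2*(5*r + 10) + x*(2*r^2 - 16*r - 40) + 30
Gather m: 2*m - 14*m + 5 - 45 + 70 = 30 - 12*m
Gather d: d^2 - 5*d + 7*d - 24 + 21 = d^2 + 2*d - 3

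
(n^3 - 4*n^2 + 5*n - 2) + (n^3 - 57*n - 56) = 2*n^3 - 4*n^2 - 52*n - 58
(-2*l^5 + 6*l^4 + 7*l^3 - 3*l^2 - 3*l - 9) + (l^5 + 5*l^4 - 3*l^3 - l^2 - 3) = -l^5 + 11*l^4 + 4*l^3 - 4*l^2 - 3*l - 12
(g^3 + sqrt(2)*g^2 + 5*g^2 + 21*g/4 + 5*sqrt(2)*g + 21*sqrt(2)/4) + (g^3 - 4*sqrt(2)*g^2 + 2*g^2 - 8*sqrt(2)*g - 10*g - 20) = 2*g^3 - 3*sqrt(2)*g^2 + 7*g^2 - 19*g/4 - 3*sqrt(2)*g - 20 + 21*sqrt(2)/4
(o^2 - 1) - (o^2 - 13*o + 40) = 13*o - 41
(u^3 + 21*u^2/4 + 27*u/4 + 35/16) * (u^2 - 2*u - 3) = u^5 + 13*u^4/4 - 27*u^3/4 - 433*u^2/16 - 197*u/8 - 105/16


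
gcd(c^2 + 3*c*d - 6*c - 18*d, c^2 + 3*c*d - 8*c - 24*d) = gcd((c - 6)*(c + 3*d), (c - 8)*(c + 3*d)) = c + 3*d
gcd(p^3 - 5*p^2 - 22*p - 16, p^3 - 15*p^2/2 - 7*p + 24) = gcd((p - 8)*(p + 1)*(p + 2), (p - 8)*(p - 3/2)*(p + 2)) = p^2 - 6*p - 16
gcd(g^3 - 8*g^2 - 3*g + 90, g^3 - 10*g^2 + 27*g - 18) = g - 6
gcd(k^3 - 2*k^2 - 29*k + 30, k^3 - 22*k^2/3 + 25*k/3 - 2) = k^2 - 7*k + 6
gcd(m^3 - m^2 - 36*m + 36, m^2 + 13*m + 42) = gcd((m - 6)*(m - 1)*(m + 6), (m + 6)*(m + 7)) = m + 6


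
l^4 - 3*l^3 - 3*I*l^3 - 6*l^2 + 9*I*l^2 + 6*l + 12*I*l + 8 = (l - 4)*(l + 1)*(l - 2*I)*(l - I)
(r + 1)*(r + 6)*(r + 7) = r^3 + 14*r^2 + 55*r + 42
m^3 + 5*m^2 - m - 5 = (m - 1)*(m + 1)*(m + 5)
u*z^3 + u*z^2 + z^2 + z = z*(z + 1)*(u*z + 1)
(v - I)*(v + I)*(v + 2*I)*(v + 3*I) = v^4 + 5*I*v^3 - 5*v^2 + 5*I*v - 6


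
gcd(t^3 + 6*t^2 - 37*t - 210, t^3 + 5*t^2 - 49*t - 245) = t^2 + 12*t + 35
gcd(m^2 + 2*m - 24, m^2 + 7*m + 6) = m + 6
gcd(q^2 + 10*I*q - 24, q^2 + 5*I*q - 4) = q + 4*I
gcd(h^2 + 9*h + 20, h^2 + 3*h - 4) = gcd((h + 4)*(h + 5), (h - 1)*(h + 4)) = h + 4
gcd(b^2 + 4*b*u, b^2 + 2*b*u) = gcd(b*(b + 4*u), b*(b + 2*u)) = b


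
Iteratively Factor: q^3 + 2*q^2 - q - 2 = (q + 2)*(q^2 - 1) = (q + 1)*(q + 2)*(q - 1)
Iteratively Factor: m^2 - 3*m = (m - 3)*(m)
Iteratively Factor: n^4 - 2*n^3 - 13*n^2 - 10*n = (n + 2)*(n^3 - 4*n^2 - 5*n) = (n - 5)*(n + 2)*(n^2 + n) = (n - 5)*(n + 1)*(n + 2)*(n)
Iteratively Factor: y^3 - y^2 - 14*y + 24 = (y - 3)*(y^2 + 2*y - 8) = (y - 3)*(y + 4)*(y - 2)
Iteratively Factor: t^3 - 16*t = (t + 4)*(t^2 - 4*t) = t*(t + 4)*(t - 4)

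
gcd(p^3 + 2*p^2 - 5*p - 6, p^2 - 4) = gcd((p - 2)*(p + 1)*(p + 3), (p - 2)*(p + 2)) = p - 2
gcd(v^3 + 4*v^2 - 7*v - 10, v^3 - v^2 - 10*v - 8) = v + 1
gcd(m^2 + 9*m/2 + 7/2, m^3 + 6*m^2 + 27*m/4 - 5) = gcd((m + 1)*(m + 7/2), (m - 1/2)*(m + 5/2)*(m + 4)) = 1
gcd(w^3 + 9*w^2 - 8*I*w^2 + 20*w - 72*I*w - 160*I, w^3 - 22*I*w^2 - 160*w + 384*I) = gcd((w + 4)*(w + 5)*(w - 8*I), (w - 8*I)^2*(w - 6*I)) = w - 8*I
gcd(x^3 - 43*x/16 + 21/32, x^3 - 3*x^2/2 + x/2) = 1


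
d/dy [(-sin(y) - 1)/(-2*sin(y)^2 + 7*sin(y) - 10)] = (-4*sin(y) + cos(2*y) + 16)*cos(y)/(-7*sin(y) - cos(2*y) + 11)^2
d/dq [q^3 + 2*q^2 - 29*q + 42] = 3*q^2 + 4*q - 29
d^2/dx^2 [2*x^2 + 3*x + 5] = 4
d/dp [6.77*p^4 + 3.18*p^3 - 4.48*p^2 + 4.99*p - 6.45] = 27.08*p^3 + 9.54*p^2 - 8.96*p + 4.99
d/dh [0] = 0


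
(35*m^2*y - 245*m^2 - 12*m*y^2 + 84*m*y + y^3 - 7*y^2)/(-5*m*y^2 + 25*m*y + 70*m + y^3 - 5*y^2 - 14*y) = (-7*m + y)/(y + 2)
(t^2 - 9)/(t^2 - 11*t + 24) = (t + 3)/(t - 8)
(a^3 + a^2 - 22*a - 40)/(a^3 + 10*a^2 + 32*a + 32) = (a - 5)/(a + 4)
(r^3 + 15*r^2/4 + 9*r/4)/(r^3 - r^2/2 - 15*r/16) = 4*(r + 3)/(4*r - 5)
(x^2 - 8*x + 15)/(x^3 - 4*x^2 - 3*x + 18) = (x - 5)/(x^2 - x - 6)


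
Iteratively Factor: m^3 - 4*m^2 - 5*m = (m - 5)*(m^2 + m) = (m - 5)*(m + 1)*(m)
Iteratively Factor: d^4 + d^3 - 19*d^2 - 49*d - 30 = (d + 3)*(d^3 - 2*d^2 - 13*d - 10) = (d - 5)*(d + 3)*(d^2 + 3*d + 2) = (d - 5)*(d + 1)*(d + 3)*(d + 2)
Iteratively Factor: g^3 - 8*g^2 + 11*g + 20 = (g - 4)*(g^2 - 4*g - 5) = (g - 5)*(g - 4)*(g + 1)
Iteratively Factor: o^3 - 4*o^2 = (o)*(o^2 - 4*o) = o^2*(o - 4)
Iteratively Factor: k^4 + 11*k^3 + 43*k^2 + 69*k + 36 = (k + 3)*(k^3 + 8*k^2 + 19*k + 12) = (k + 3)^2*(k^2 + 5*k + 4) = (k + 3)^2*(k + 4)*(k + 1)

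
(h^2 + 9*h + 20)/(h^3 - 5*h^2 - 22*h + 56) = (h + 5)/(h^2 - 9*h + 14)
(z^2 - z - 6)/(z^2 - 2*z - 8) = (z - 3)/(z - 4)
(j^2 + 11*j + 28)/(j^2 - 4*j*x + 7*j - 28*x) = (-j - 4)/(-j + 4*x)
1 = 1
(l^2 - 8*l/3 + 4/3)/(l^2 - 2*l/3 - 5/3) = (-3*l^2 + 8*l - 4)/(-3*l^2 + 2*l + 5)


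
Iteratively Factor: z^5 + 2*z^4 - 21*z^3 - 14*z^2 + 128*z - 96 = (z - 2)*(z^4 + 4*z^3 - 13*z^2 - 40*z + 48) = (z - 2)*(z + 4)*(z^3 - 13*z + 12) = (z - 3)*(z - 2)*(z + 4)*(z^2 + 3*z - 4) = (z - 3)*(z - 2)*(z - 1)*(z + 4)*(z + 4)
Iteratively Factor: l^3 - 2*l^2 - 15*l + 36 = (l + 4)*(l^2 - 6*l + 9) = (l - 3)*(l + 4)*(l - 3)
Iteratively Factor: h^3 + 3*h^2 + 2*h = (h + 2)*(h^2 + h) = (h + 1)*(h + 2)*(h)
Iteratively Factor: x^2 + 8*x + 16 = (x + 4)*(x + 4)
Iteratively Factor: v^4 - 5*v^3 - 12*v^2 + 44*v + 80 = (v - 5)*(v^3 - 12*v - 16) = (v - 5)*(v + 2)*(v^2 - 2*v - 8) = (v - 5)*(v - 4)*(v + 2)*(v + 2)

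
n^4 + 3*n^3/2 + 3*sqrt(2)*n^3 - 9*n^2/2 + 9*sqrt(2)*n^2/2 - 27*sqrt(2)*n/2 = n*(n - 3/2)*(n + 3)*(n + 3*sqrt(2))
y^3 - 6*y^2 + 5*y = y*(y - 5)*(y - 1)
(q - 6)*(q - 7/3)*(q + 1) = q^3 - 22*q^2/3 + 17*q/3 + 14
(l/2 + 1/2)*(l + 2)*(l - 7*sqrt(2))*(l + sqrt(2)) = l^4/2 - 3*sqrt(2)*l^3 + 3*l^3/2 - 9*sqrt(2)*l^2 - 6*l^2 - 21*l - 6*sqrt(2)*l - 14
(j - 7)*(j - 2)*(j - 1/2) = j^3 - 19*j^2/2 + 37*j/2 - 7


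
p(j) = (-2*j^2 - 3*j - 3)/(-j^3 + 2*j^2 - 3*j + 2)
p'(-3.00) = 0.00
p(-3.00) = -0.21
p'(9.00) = -0.05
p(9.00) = 0.32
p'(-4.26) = -0.01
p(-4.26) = -0.21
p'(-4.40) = -0.01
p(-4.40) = -0.21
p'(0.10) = -4.93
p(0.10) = -1.93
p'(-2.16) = 0.01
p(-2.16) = -0.21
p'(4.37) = -0.37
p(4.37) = 0.96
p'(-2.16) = 0.01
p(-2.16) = -0.21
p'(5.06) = -0.24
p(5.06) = 0.76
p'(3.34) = -0.84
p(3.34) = 1.54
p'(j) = (-4*j - 3)/(-j^3 + 2*j^2 - 3*j + 2) + (-2*j^2 - 3*j - 3)*(3*j^2 - 4*j + 3)/(-j^3 + 2*j^2 - 3*j + 2)^2 = (-2*j^4 - 6*j^3 + 3*j^2 + 4*j - 15)/(j^6 - 4*j^5 + 10*j^4 - 16*j^3 + 17*j^2 - 12*j + 4)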